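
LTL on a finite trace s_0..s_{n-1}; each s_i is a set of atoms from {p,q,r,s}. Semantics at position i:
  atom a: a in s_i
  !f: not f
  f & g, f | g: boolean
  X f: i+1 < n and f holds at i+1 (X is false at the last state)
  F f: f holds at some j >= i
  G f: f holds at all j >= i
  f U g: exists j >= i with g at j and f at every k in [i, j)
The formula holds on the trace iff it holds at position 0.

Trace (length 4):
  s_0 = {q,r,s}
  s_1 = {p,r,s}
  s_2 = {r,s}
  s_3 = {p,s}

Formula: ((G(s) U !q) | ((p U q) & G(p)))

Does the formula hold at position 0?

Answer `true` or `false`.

Answer: true

Derivation:
s_0={q,r,s}: ((G(s) U !q) | ((p U q) & G(p)))=True (G(s) U !q)=True G(s)=True s=True !q=False q=True ((p U q) & G(p))=False (p U q)=True p=False G(p)=False
s_1={p,r,s}: ((G(s) U !q) | ((p U q) & G(p)))=True (G(s) U !q)=True G(s)=True s=True !q=True q=False ((p U q) & G(p))=False (p U q)=False p=True G(p)=False
s_2={r,s}: ((G(s) U !q) | ((p U q) & G(p)))=True (G(s) U !q)=True G(s)=True s=True !q=True q=False ((p U q) & G(p))=False (p U q)=False p=False G(p)=False
s_3={p,s}: ((G(s) U !q) | ((p U q) & G(p)))=True (G(s) U !q)=True G(s)=True s=True !q=True q=False ((p U q) & G(p))=False (p U q)=False p=True G(p)=True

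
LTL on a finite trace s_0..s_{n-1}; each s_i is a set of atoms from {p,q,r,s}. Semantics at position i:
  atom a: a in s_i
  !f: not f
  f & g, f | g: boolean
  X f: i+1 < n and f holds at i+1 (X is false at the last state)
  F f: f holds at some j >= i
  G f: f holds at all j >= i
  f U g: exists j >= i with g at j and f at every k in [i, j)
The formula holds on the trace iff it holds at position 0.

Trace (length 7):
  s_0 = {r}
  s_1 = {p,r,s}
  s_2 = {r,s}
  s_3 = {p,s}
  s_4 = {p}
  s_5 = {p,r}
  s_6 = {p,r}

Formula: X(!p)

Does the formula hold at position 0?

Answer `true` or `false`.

Answer: false

Derivation:
s_0={r}: X(!p)=False !p=True p=False
s_1={p,r,s}: X(!p)=True !p=False p=True
s_2={r,s}: X(!p)=False !p=True p=False
s_3={p,s}: X(!p)=False !p=False p=True
s_4={p}: X(!p)=False !p=False p=True
s_5={p,r}: X(!p)=False !p=False p=True
s_6={p,r}: X(!p)=False !p=False p=True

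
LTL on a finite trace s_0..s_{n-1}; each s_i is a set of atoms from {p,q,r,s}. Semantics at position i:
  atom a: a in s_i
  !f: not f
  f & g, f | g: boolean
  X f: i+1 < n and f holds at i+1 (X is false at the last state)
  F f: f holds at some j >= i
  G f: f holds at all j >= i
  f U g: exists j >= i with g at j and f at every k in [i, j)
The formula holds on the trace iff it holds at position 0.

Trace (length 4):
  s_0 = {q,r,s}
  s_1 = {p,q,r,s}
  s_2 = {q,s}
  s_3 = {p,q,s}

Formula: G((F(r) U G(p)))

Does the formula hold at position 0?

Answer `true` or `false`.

Answer: false

Derivation:
s_0={q,r,s}: G((F(r) U G(p)))=False (F(r) U G(p))=False F(r)=True r=True G(p)=False p=False
s_1={p,q,r,s}: G((F(r) U G(p)))=False (F(r) U G(p))=False F(r)=True r=True G(p)=False p=True
s_2={q,s}: G((F(r) U G(p)))=False (F(r) U G(p))=False F(r)=False r=False G(p)=False p=False
s_3={p,q,s}: G((F(r) U G(p)))=True (F(r) U G(p))=True F(r)=False r=False G(p)=True p=True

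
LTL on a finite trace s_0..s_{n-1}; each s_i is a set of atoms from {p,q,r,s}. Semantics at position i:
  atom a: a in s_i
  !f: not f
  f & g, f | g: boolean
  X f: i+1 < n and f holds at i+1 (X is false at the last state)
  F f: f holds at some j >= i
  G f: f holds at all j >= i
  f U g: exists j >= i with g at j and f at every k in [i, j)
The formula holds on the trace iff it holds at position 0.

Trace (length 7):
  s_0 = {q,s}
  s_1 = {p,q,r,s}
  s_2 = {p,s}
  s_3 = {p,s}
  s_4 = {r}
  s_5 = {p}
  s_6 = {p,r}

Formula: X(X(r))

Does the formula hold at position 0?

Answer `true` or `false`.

s_0={q,s}: X(X(r))=False X(r)=True r=False
s_1={p,q,r,s}: X(X(r))=False X(r)=False r=True
s_2={p,s}: X(X(r))=True X(r)=False r=False
s_3={p,s}: X(X(r))=False X(r)=True r=False
s_4={r}: X(X(r))=True X(r)=False r=True
s_5={p}: X(X(r))=False X(r)=True r=False
s_6={p,r}: X(X(r))=False X(r)=False r=True

Answer: false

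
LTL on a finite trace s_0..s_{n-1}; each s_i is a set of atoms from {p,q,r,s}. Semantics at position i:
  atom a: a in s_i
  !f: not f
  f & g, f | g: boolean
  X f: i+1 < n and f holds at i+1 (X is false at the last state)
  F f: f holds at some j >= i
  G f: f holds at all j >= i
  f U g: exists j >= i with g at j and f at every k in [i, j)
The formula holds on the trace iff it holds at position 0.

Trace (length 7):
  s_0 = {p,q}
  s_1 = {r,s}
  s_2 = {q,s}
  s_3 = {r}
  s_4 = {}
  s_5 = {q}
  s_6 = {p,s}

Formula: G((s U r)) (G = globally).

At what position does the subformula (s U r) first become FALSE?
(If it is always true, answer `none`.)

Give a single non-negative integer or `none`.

Answer: 0

Derivation:
s_0={p,q}: (s U r)=False s=False r=False
s_1={r,s}: (s U r)=True s=True r=True
s_2={q,s}: (s U r)=True s=True r=False
s_3={r}: (s U r)=True s=False r=True
s_4={}: (s U r)=False s=False r=False
s_5={q}: (s U r)=False s=False r=False
s_6={p,s}: (s U r)=False s=True r=False
G((s U r)) holds globally = False
First violation at position 0.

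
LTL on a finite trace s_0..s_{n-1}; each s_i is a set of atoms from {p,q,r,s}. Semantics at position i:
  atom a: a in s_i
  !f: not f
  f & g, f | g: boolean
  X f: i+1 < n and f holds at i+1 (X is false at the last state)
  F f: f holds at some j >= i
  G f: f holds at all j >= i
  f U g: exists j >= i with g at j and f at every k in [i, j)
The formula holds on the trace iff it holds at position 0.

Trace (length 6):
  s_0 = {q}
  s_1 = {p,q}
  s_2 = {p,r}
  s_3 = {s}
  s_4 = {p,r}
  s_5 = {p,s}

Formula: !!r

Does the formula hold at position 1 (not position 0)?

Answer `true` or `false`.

Answer: false

Derivation:
s_0={q}: !!r=False !r=True r=False
s_1={p,q}: !!r=False !r=True r=False
s_2={p,r}: !!r=True !r=False r=True
s_3={s}: !!r=False !r=True r=False
s_4={p,r}: !!r=True !r=False r=True
s_5={p,s}: !!r=False !r=True r=False
Evaluating at position 1: result = False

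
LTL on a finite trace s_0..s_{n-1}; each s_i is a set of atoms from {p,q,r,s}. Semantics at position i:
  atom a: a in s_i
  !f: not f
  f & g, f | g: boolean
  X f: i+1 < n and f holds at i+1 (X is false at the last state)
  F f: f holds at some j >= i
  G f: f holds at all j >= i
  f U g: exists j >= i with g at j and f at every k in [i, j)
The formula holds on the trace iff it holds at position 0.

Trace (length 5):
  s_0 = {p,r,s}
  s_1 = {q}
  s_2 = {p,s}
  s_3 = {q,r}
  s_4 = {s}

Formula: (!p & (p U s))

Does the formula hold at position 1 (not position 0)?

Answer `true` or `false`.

s_0={p,r,s}: (!p & (p U s))=False !p=False p=True (p U s)=True s=True
s_1={q}: (!p & (p U s))=False !p=True p=False (p U s)=False s=False
s_2={p,s}: (!p & (p U s))=False !p=False p=True (p U s)=True s=True
s_3={q,r}: (!p & (p U s))=False !p=True p=False (p U s)=False s=False
s_4={s}: (!p & (p U s))=True !p=True p=False (p U s)=True s=True
Evaluating at position 1: result = False

Answer: false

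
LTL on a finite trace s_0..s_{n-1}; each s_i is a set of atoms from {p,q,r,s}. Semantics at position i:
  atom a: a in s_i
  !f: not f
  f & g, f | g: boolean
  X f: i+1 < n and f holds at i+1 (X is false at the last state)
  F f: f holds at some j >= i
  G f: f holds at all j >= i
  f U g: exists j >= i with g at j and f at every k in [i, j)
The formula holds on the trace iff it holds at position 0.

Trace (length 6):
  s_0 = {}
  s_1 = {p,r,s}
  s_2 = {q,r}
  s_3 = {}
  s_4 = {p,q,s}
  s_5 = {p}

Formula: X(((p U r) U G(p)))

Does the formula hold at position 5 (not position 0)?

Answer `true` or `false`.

s_0={}: X(((p U r) U G(p)))=False ((p U r) U G(p))=False (p U r)=False p=False r=False G(p)=False
s_1={p,r,s}: X(((p U r) U G(p)))=False ((p U r) U G(p))=False (p U r)=True p=True r=True G(p)=False
s_2={q,r}: X(((p U r) U G(p)))=False ((p U r) U G(p))=False (p U r)=True p=False r=True G(p)=False
s_3={}: X(((p U r) U G(p)))=True ((p U r) U G(p))=False (p U r)=False p=False r=False G(p)=False
s_4={p,q,s}: X(((p U r) U G(p)))=True ((p U r) U G(p))=True (p U r)=False p=True r=False G(p)=True
s_5={p}: X(((p U r) U G(p)))=False ((p U r) U G(p))=True (p U r)=False p=True r=False G(p)=True
Evaluating at position 5: result = False

Answer: false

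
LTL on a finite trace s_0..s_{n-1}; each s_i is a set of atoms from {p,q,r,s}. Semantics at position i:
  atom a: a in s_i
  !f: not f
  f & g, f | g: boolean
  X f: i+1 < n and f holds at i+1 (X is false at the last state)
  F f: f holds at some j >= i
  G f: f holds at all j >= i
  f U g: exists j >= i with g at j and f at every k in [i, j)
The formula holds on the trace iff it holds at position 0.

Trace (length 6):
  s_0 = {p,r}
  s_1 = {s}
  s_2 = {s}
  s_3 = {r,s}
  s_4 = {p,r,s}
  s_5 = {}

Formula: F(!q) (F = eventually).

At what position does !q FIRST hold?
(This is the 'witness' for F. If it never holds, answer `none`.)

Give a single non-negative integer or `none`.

s_0={p,r}: !q=True q=False
s_1={s}: !q=True q=False
s_2={s}: !q=True q=False
s_3={r,s}: !q=True q=False
s_4={p,r,s}: !q=True q=False
s_5={}: !q=True q=False
F(!q) holds; first witness at position 0.

Answer: 0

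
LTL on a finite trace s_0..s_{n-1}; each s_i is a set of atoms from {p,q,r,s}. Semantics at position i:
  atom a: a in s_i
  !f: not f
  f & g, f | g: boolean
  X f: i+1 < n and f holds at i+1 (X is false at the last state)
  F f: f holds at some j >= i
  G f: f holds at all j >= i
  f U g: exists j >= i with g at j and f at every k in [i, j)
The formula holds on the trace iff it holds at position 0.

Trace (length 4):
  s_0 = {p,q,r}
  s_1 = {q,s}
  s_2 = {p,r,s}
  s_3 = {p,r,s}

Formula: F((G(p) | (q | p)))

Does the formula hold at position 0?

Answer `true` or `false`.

Answer: true

Derivation:
s_0={p,q,r}: F((G(p) | (q | p)))=True (G(p) | (q | p))=True G(p)=False p=True (q | p)=True q=True
s_1={q,s}: F((G(p) | (q | p)))=True (G(p) | (q | p))=True G(p)=False p=False (q | p)=True q=True
s_2={p,r,s}: F((G(p) | (q | p)))=True (G(p) | (q | p))=True G(p)=True p=True (q | p)=True q=False
s_3={p,r,s}: F((G(p) | (q | p)))=True (G(p) | (q | p))=True G(p)=True p=True (q | p)=True q=False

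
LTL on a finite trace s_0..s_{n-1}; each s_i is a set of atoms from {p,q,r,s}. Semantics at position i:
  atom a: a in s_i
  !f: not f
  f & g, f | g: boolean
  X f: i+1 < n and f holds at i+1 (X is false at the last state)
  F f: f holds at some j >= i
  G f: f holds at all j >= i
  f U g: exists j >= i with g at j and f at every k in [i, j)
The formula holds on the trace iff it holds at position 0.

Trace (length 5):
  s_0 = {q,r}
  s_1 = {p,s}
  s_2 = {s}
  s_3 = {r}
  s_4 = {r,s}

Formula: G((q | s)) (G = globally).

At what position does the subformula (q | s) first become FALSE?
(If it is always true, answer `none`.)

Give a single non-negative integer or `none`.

s_0={q,r}: (q | s)=True q=True s=False
s_1={p,s}: (q | s)=True q=False s=True
s_2={s}: (q | s)=True q=False s=True
s_3={r}: (q | s)=False q=False s=False
s_4={r,s}: (q | s)=True q=False s=True
G((q | s)) holds globally = False
First violation at position 3.

Answer: 3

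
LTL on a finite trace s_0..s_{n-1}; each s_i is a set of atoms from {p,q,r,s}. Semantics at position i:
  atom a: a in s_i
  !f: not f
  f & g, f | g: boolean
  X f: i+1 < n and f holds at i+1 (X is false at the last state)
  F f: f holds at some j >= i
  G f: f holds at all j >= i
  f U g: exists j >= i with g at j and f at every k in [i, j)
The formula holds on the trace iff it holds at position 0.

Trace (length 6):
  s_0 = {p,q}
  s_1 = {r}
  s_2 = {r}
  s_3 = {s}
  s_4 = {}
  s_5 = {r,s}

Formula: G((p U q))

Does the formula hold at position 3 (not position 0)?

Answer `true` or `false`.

Answer: false

Derivation:
s_0={p,q}: G((p U q))=False (p U q)=True p=True q=True
s_1={r}: G((p U q))=False (p U q)=False p=False q=False
s_2={r}: G((p U q))=False (p U q)=False p=False q=False
s_3={s}: G((p U q))=False (p U q)=False p=False q=False
s_4={}: G((p U q))=False (p U q)=False p=False q=False
s_5={r,s}: G((p U q))=False (p U q)=False p=False q=False
Evaluating at position 3: result = False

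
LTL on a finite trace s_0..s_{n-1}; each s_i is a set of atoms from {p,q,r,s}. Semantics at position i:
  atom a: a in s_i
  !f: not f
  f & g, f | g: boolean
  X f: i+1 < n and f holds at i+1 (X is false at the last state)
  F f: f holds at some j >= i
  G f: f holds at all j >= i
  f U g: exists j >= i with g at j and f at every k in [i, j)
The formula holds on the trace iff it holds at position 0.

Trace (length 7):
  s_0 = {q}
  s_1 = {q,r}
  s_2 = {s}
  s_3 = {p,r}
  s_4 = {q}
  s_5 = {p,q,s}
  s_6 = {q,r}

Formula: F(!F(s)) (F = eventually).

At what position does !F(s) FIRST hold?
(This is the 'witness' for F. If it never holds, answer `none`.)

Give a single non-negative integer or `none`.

Answer: 6

Derivation:
s_0={q}: !F(s)=False F(s)=True s=False
s_1={q,r}: !F(s)=False F(s)=True s=False
s_2={s}: !F(s)=False F(s)=True s=True
s_3={p,r}: !F(s)=False F(s)=True s=False
s_4={q}: !F(s)=False F(s)=True s=False
s_5={p,q,s}: !F(s)=False F(s)=True s=True
s_6={q,r}: !F(s)=True F(s)=False s=False
F(!F(s)) holds; first witness at position 6.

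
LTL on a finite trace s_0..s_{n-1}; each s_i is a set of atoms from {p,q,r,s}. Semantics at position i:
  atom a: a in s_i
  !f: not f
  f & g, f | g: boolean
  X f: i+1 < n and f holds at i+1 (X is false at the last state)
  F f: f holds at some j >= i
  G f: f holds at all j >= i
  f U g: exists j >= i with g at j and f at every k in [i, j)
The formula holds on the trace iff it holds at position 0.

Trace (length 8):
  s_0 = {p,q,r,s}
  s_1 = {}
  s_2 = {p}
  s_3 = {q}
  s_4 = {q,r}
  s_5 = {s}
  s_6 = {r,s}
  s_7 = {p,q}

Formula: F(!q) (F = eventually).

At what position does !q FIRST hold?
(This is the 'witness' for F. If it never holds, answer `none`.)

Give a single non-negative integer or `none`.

s_0={p,q,r,s}: !q=False q=True
s_1={}: !q=True q=False
s_2={p}: !q=True q=False
s_3={q}: !q=False q=True
s_4={q,r}: !q=False q=True
s_5={s}: !q=True q=False
s_6={r,s}: !q=True q=False
s_7={p,q}: !q=False q=True
F(!q) holds; first witness at position 1.

Answer: 1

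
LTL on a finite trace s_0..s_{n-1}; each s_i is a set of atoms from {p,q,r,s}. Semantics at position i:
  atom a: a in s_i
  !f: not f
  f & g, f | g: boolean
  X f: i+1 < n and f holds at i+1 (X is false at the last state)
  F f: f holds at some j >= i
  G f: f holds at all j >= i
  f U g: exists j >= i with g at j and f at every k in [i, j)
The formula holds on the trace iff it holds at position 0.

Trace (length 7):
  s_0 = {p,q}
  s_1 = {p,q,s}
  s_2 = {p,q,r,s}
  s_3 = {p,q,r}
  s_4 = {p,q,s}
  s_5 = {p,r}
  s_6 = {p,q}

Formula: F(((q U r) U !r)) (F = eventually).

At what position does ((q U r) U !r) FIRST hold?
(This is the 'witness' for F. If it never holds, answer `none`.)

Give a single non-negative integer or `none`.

s_0={p,q}: ((q U r) U !r)=True (q U r)=True q=True r=False !r=True
s_1={p,q,s}: ((q U r) U !r)=True (q U r)=True q=True r=False !r=True
s_2={p,q,r,s}: ((q U r) U !r)=True (q U r)=True q=True r=True !r=False
s_3={p,q,r}: ((q U r) U !r)=True (q U r)=True q=True r=True !r=False
s_4={p,q,s}: ((q U r) U !r)=True (q U r)=True q=True r=False !r=True
s_5={p,r}: ((q U r) U !r)=True (q U r)=True q=False r=True !r=False
s_6={p,q}: ((q U r) U !r)=True (q U r)=False q=True r=False !r=True
F(((q U r) U !r)) holds; first witness at position 0.

Answer: 0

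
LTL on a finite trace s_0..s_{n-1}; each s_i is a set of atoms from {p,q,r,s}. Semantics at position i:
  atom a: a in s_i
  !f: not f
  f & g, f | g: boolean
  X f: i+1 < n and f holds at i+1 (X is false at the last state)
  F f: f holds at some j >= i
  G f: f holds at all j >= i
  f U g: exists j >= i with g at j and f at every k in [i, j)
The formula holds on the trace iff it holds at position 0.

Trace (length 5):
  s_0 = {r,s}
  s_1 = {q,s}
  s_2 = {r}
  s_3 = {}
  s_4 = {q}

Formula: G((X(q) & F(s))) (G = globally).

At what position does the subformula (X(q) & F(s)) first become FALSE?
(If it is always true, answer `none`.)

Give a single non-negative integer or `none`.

Answer: 1

Derivation:
s_0={r,s}: (X(q) & F(s))=True X(q)=True q=False F(s)=True s=True
s_1={q,s}: (X(q) & F(s))=False X(q)=False q=True F(s)=True s=True
s_2={r}: (X(q) & F(s))=False X(q)=False q=False F(s)=False s=False
s_3={}: (X(q) & F(s))=False X(q)=True q=False F(s)=False s=False
s_4={q}: (X(q) & F(s))=False X(q)=False q=True F(s)=False s=False
G((X(q) & F(s))) holds globally = False
First violation at position 1.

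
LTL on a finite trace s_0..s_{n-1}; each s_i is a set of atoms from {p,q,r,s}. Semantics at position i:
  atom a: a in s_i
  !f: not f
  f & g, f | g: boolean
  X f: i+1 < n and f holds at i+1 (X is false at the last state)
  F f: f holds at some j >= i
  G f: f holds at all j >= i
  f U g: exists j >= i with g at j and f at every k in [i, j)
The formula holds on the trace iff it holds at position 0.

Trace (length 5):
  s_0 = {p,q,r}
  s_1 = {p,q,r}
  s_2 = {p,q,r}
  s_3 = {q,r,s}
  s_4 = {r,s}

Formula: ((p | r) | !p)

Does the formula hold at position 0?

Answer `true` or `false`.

Answer: true

Derivation:
s_0={p,q,r}: ((p | r) | !p)=True (p | r)=True p=True r=True !p=False
s_1={p,q,r}: ((p | r) | !p)=True (p | r)=True p=True r=True !p=False
s_2={p,q,r}: ((p | r) | !p)=True (p | r)=True p=True r=True !p=False
s_3={q,r,s}: ((p | r) | !p)=True (p | r)=True p=False r=True !p=True
s_4={r,s}: ((p | r) | !p)=True (p | r)=True p=False r=True !p=True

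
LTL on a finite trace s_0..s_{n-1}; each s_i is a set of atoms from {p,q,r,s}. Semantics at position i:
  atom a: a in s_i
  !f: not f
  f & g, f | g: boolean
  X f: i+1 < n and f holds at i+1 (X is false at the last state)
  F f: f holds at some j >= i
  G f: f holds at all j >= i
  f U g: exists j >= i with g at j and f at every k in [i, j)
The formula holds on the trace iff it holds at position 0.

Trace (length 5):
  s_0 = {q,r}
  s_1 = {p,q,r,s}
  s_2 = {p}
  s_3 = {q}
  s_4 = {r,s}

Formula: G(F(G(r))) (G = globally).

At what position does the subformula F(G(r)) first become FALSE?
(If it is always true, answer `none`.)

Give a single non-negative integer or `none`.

Answer: none

Derivation:
s_0={q,r}: F(G(r))=True G(r)=False r=True
s_1={p,q,r,s}: F(G(r))=True G(r)=False r=True
s_2={p}: F(G(r))=True G(r)=False r=False
s_3={q}: F(G(r))=True G(r)=False r=False
s_4={r,s}: F(G(r))=True G(r)=True r=True
G(F(G(r))) holds globally = True
No violation — formula holds at every position.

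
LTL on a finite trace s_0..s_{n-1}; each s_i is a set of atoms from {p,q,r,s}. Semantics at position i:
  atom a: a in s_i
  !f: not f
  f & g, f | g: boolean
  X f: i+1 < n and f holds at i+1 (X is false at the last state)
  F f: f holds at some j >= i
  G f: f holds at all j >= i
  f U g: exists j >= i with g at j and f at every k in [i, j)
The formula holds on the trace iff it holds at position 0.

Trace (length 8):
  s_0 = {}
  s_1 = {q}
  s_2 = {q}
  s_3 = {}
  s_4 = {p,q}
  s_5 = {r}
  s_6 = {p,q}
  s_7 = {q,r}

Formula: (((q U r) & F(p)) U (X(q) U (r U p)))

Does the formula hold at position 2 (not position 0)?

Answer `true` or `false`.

s_0={}: (((q U r) & F(p)) U (X(q) U (r U p)))=False ((q U r) & F(p))=False (q U r)=False q=False r=False F(p)=True p=False (X(q) U (r U p))=False X(q)=True (r U p)=False
s_1={q}: (((q U r) & F(p)) U (X(q) U (r U p)))=False ((q U r) & F(p))=False (q U r)=False q=True r=False F(p)=True p=False (X(q) U (r U p))=False X(q)=True (r U p)=False
s_2={q}: (((q U r) & F(p)) U (X(q) U (r U p)))=False ((q U r) & F(p))=False (q U r)=False q=True r=False F(p)=True p=False (X(q) U (r U p))=False X(q)=False (r U p)=False
s_3={}: (((q U r) & F(p)) U (X(q) U (r U p)))=True ((q U r) & F(p))=False (q U r)=False q=False r=False F(p)=True p=False (X(q) U (r U p))=True X(q)=True (r U p)=False
s_4={p,q}: (((q U r) & F(p)) U (X(q) U (r U p)))=True ((q U r) & F(p))=True (q U r)=True q=True r=False F(p)=True p=True (X(q) U (r U p))=True X(q)=False (r U p)=True
s_5={r}: (((q U r) & F(p)) U (X(q) U (r U p)))=True ((q U r) & F(p))=True (q U r)=True q=False r=True F(p)=True p=False (X(q) U (r U p))=True X(q)=True (r U p)=True
s_6={p,q}: (((q U r) & F(p)) U (X(q) U (r U p)))=True ((q U r) & F(p))=True (q U r)=True q=True r=False F(p)=True p=True (X(q) U (r U p))=True X(q)=True (r U p)=True
s_7={q,r}: (((q U r) & F(p)) U (X(q) U (r U p)))=False ((q U r) & F(p))=False (q U r)=True q=True r=True F(p)=False p=False (X(q) U (r U p))=False X(q)=False (r U p)=False
Evaluating at position 2: result = False

Answer: false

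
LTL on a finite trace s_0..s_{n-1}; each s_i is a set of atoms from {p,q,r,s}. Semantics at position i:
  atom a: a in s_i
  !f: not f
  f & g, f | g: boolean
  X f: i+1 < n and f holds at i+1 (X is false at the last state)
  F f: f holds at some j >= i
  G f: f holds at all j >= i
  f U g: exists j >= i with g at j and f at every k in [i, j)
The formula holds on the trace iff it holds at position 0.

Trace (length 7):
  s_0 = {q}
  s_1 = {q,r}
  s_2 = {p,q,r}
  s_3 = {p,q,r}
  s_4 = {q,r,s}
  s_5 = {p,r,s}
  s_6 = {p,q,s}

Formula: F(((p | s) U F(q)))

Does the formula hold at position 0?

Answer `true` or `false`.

Answer: true

Derivation:
s_0={q}: F(((p | s) U F(q)))=True ((p | s) U F(q))=True (p | s)=False p=False s=False F(q)=True q=True
s_1={q,r}: F(((p | s) U F(q)))=True ((p | s) U F(q))=True (p | s)=False p=False s=False F(q)=True q=True
s_2={p,q,r}: F(((p | s) U F(q)))=True ((p | s) U F(q))=True (p | s)=True p=True s=False F(q)=True q=True
s_3={p,q,r}: F(((p | s) U F(q)))=True ((p | s) U F(q))=True (p | s)=True p=True s=False F(q)=True q=True
s_4={q,r,s}: F(((p | s) U F(q)))=True ((p | s) U F(q))=True (p | s)=True p=False s=True F(q)=True q=True
s_5={p,r,s}: F(((p | s) U F(q)))=True ((p | s) U F(q))=True (p | s)=True p=True s=True F(q)=True q=False
s_6={p,q,s}: F(((p | s) U F(q)))=True ((p | s) U F(q))=True (p | s)=True p=True s=True F(q)=True q=True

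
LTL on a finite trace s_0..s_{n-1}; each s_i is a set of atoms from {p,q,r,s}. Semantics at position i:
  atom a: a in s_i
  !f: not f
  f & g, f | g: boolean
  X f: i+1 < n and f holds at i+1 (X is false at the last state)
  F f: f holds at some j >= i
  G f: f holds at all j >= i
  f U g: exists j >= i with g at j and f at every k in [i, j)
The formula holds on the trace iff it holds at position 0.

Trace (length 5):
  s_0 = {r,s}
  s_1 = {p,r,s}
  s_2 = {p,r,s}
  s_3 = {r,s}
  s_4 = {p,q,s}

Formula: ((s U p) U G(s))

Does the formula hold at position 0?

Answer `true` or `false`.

Answer: true

Derivation:
s_0={r,s}: ((s U p) U G(s))=True (s U p)=True s=True p=False G(s)=True
s_1={p,r,s}: ((s U p) U G(s))=True (s U p)=True s=True p=True G(s)=True
s_2={p,r,s}: ((s U p) U G(s))=True (s U p)=True s=True p=True G(s)=True
s_3={r,s}: ((s U p) U G(s))=True (s U p)=True s=True p=False G(s)=True
s_4={p,q,s}: ((s U p) U G(s))=True (s U p)=True s=True p=True G(s)=True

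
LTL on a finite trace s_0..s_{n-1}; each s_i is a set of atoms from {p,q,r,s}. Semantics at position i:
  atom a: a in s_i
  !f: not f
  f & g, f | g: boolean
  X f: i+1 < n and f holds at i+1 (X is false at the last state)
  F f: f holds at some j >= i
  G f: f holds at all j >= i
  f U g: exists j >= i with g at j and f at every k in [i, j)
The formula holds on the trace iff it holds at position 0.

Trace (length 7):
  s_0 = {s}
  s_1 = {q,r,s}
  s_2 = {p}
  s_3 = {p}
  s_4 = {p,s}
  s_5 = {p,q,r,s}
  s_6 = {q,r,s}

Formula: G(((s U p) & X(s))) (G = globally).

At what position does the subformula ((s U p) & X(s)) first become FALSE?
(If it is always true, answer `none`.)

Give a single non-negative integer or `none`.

Answer: 1

Derivation:
s_0={s}: ((s U p) & X(s))=True (s U p)=True s=True p=False X(s)=True
s_1={q,r,s}: ((s U p) & X(s))=False (s U p)=True s=True p=False X(s)=False
s_2={p}: ((s U p) & X(s))=False (s U p)=True s=False p=True X(s)=False
s_3={p}: ((s U p) & X(s))=True (s U p)=True s=False p=True X(s)=True
s_4={p,s}: ((s U p) & X(s))=True (s U p)=True s=True p=True X(s)=True
s_5={p,q,r,s}: ((s U p) & X(s))=True (s U p)=True s=True p=True X(s)=True
s_6={q,r,s}: ((s U p) & X(s))=False (s U p)=False s=True p=False X(s)=False
G(((s U p) & X(s))) holds globally = False
First violation at position 1.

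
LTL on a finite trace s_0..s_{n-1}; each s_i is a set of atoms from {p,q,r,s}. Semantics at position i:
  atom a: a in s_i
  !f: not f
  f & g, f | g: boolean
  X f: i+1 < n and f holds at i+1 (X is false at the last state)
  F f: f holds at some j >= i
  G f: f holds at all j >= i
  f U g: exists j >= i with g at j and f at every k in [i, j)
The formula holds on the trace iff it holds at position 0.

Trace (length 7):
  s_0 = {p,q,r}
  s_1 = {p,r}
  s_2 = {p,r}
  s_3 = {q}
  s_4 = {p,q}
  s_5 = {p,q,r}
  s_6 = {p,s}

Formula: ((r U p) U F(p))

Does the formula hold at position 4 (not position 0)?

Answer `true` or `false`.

Answer: true

Derivation:
s_0={p,q,r}: ((r U p) U F(p))=True (r U p)=True r=True p=True F(p)=True
s_1={p,r}: ((r U p) U F(p))=True (r U p)=True r=True p=True F(p)=True
s_2={p,r}: ((r U p) U F(p))=True (r U p)=True r=True p=True F(p)=True
s_3={q}: ((r U p) U F(p))=True (r U p)=False r=False p=False F(p)=True
s_4={p,q}: ((r U p) U F(p))=True (r U p)=True r=False p=True F(p)=True
s_5={p,q,r}: ((r U p) U F(p))=True (r U p)=True r=True p=True F(p)=True
s_6={p,s}: ((r U p) U F(p))=True (r U p)=True r=False p=True F(p)=True
Evaluating at position 4: result = True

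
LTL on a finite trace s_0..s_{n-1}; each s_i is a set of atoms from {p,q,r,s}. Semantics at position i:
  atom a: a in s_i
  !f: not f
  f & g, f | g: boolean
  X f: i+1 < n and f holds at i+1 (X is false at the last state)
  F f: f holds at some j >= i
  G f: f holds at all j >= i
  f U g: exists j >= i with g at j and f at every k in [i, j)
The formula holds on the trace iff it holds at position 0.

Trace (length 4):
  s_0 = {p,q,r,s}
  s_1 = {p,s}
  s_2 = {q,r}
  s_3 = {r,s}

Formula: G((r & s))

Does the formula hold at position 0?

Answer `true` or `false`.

Answer: false

Derivation:
s_0={p,q,r,s}: G((r & s))=False (r & s)=True r=True s=True
s_1={p,s}: G((r & s))=False (r & s)=False r=False s=True
s_2={q,r}: G((r & s))=False (r & s)=False r=True s=False
s_3={r,s}: G((r & s))=True (r & s)=True r=True s=True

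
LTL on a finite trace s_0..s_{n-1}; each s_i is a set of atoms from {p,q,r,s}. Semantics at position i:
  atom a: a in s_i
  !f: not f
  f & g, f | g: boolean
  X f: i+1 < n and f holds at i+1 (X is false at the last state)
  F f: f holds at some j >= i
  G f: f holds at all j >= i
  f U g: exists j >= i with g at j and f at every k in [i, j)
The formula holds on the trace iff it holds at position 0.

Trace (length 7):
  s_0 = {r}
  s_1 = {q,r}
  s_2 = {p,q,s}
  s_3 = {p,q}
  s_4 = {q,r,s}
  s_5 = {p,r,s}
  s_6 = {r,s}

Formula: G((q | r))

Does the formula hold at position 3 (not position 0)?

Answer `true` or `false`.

Answer: true

Derivation:
s_0={r}: G((q | r))=True (q | r)=True q=False r=True
s_1={q,r}: G((q | r))=True (q | r)=True q=True r=True
s_2={p,q,s}: G((q | r))=True (q | r)=True q=True r=False
s_3={p,q}: G((q | r))=True (q | r)=True q=True r=False
s_4={q,r,s}: G((q | r))=True (q | r)=True q=True r=True
s_5={p,r,s}: G((q | r))=True (q | r)=True q=False r=True
s_6={r,s}: G((q | r))=True (q | r)=True q=False r=True
Evaluating at position 3: result = True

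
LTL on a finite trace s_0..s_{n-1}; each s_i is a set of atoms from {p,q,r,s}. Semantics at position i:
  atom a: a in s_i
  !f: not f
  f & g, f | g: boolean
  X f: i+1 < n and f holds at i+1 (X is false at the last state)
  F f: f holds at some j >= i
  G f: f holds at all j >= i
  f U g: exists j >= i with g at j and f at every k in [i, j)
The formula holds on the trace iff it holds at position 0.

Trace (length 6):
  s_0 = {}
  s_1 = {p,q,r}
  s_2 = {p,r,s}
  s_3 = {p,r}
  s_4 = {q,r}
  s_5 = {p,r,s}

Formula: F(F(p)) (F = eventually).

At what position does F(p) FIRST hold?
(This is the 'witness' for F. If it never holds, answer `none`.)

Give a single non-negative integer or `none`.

Answer: 0

Derivation:
s_0={}: F(p)=True p=False
s_1={p,q,r}: F(p)=True p=True
s_2={p,r,s}: F(p)=True p=True
s_3={p,r}: F(p)=True p=True
s_4={q,r}: F(p)=True p=False
s_5={p,r,s}: F(p)=True p=True
F(F(p)) holds; first witness at position 0.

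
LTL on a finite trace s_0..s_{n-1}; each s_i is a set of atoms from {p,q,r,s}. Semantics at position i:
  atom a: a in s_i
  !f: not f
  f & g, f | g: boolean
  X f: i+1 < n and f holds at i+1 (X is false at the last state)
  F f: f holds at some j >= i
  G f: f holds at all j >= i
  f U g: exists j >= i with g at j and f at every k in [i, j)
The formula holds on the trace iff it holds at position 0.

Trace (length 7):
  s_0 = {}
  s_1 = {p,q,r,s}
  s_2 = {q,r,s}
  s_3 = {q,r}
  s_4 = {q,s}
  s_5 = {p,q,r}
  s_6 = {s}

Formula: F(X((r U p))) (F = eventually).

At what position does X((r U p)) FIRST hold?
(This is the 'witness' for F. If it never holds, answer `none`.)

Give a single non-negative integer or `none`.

s_0={}: X((r U p))=True (r U p)=False r=False p=False
s_1={p,q,r,s}: X((r U p))=False (r U p)=True r=True p=True
s_2={q,r,s}: X((r U p))=False (r U p)=False r=True p=False
s_3={q,r}: X((r U p))=False (r U p)=False r=True p=False
s_4={q,s}: X((r U p))=True (r U p)=False r=False p=False
s_5={p,q,r}: X((r U p))=False (r U p)=True r=True p=True
s_6={s}: X((r U p))=False (r U p)=False r=False p=False
F(X((r U p))) holds; first witness at position 0.

Answer: 0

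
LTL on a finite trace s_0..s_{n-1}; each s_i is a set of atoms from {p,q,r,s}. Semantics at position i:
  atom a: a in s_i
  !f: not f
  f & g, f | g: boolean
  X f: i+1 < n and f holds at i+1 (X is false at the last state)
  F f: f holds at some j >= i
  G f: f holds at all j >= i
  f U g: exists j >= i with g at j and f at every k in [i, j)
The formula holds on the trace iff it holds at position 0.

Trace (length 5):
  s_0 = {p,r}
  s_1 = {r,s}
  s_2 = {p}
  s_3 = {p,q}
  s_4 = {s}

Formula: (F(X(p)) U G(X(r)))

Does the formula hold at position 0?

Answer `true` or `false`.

Answer: false

Derivation:
s_0={p,r}: (F(X(p)) U G(X(r)))=False F(X(p))=True X(p)=False p=True G(X(r))=False X(r)=True r=True
s_1={r,s}: (F(X(p)) U G(X(r)))=False F(X(p))=True X(p)=True p=False G(X(r))=False X(r)=False r=True
s_2={p}: (F(X(p)) U G(X(r)))=False F(X(p))=True X(p)=True p=True G(X(r))=False X(r)=False r=False
s_3={p,q}: (F(X(p)) U G(X(r)))=False F(X(p))=False X(p)=False p=True G(X(r))=False X(r)=False r=False
s_4={s}: (F(X(p)) U G(X(r)))=False F(X(p))=False X(p)=False p=False G(X(r))=False X(r)=False r=False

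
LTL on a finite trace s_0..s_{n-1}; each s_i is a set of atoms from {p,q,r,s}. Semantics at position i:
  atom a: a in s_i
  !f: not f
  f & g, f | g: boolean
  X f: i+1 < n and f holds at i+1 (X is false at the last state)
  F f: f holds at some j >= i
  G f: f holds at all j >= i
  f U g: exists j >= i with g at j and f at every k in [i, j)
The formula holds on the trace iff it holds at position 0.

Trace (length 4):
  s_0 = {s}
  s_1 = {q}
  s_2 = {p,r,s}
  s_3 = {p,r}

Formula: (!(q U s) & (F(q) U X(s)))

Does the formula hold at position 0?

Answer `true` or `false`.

s_0={s}: (!(q U s) & (F(q) U X(s)))=False !(q U s)=False (q U s)=True q=False s=True (F(q) U X(s))=True F(q)=True X(s)=False
s_1={q}: (!(q U s) & (F(q) U X(s)))=False !(q U s)=False (q U s)=True q=True s=False (F(q) U X(s))=True F(q)=True X(s)=True
s_2={p,r,s}: (!(q U s) & (F(q) U X(s)))=False !(q U s)=False (q U s)=True q=False s=True (F(q) U X(s))=False F(q)=False X(s)=False
s_3={p,r}: (!(q U s) & (F(q) U X(s)))=False !(q U s)=True (q U s)=False q=False s=False (F(q) U X(s))=False F(q)=False X(s)=False

Answer: false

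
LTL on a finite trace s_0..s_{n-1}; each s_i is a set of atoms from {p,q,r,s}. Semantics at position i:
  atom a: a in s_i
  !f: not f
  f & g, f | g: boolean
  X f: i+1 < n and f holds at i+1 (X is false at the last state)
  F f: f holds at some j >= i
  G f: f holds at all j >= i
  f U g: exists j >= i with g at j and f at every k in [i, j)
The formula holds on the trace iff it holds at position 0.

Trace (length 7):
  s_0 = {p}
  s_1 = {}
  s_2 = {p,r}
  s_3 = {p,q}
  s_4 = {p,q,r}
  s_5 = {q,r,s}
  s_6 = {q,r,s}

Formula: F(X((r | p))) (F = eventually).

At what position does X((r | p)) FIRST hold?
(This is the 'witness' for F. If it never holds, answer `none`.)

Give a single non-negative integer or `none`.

s_0={p}: X((r | p))=False (r | p)=True r=False p=True
s_1={}: X((r | p))=True (r | p)=False r=False p=False
s_2={p,r}: X((r | p))=True (r | p)=True r=True p=True
s_3={p,q}: X((r | p))=True (r | p)=True r=False p=True
s_4={p,q,r}: X((r | p))=True (r | p)=True r=True p=True
s_5={q,r,s}: X((r | p))=True (r | p)=True r=True p=False
s_6={q,r,s}: X((r | p))=False (r | p)=True r=True p=False
F(X((r | p))) holds; first witness at position 1.

Answer: 1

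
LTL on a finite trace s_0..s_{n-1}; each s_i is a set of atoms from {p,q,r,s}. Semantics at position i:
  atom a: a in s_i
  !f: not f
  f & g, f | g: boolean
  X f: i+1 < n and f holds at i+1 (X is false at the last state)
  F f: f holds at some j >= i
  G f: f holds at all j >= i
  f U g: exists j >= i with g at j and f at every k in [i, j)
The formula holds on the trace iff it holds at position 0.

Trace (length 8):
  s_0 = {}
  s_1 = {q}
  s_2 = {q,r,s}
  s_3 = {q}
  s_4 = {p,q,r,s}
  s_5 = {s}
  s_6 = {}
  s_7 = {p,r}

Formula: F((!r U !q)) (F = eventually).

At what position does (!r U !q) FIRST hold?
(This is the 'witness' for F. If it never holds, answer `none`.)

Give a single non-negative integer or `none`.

s_0={}: (!r U !q)=True !r=True r=False !q=True q=False
s_1={q}: (!r U !q)=False !r=True r=False !q=False q=True
s_2={q,r,s}: (!r U !q)=False !r=False r=True !q=False q=True
s_3={q}: (!r U !q)=False !r=True r=False !q=False q=True
s_4={p,q,r,s}: (!r U !q)=False !r=False r=True !q=False q=True
s_5={s}: (!r U !q)=True !r=True r=False !q=True q=False
s_6={}: (!r U !q)=True !r=True r=False !q=True q=False
s_7={p,r}: (!r U !q)=True !r=False r=True !q=True q=False
F((!r U !q)) holds; first witness at position 0.

Answer: 0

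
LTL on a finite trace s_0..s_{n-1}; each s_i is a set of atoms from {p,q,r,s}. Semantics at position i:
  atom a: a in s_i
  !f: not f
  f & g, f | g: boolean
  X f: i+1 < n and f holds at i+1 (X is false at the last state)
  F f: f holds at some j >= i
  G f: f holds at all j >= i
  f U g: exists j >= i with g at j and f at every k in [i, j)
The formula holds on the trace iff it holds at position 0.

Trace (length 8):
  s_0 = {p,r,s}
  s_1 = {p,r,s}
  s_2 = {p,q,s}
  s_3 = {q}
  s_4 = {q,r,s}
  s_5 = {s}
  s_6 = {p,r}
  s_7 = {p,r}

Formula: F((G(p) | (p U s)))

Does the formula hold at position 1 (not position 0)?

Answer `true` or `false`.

s_0={p,r,s}: F((G(p) | (p U s)))=True (G(p) | (p U s))=True G(p)=False p=True (p U s)=True s=True
s_1={p,r,s}: F((G(p) | (p U s)))=True (G(p) | (p U s))=True G(p)=False p=True (p U s)=True s=True
s_2={p,q,s}: F((G(p) | (p U s)))=True (G(p) | (p U s))=True G(p)=False p=True (p U s)=True s=True
s_3={q}: F((G(p) | (p U s)))=True (G(p) | (p U s))=False G(p)=False p=False (p U s)=False s=False
s_4={q,r,s}: F((G(p) | (p U s)))=True (G(p) | (p U s))=True G(p)=False p=False (p U s)=True s=True
s_5={s}: F((G(p) | (p U s)))=True (G(p) | (p U s))=True G(p)=False p=False (p U s)=True s=True
s_6={p,r}: F((G(p) | (p U s)))=True (G(p) | (p U s))=True G(p)=True p=True (p U s)=False s=False
s_7={p,r}: F((G(p) | (p U s)))=True (G(p) | (p U s))=True G(p)=True p=True (p U s)=False s=False
Evaluating at position 1: result = True

Answer: true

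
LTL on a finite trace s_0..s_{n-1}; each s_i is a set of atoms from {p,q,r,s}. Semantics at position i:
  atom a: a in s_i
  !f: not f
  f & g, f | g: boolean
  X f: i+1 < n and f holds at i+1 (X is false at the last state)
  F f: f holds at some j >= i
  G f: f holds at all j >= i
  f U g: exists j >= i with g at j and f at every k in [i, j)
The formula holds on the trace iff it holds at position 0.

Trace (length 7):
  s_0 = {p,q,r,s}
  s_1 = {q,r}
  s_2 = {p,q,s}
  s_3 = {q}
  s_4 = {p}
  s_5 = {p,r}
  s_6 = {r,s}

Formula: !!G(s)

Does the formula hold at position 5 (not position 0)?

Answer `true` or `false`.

s_0={p,q,r,s}: !!G(s)=False !G(s)=True G(s)=False s=True
s_1={q,r}: !!G(s)=False !G(s)=True G(s)=False s=False
s_2={p,q,s}: !!G(s)=False !G(s)=True G(s)=False s=True
s_3={q}: !!G(s)=False !G(s)=True G(s)=False s=False
s_4={p}: !!G(s)=False !G(s)=True G(s)=False s=False
s_5={p,r}: !!G(s)=False !G(s)=True G(s)=False s=False
s_6={r,s}: !!G(s)=True !G(s)=False G(s)=True s=True
Evaluating at position 5: result = False

Answer: false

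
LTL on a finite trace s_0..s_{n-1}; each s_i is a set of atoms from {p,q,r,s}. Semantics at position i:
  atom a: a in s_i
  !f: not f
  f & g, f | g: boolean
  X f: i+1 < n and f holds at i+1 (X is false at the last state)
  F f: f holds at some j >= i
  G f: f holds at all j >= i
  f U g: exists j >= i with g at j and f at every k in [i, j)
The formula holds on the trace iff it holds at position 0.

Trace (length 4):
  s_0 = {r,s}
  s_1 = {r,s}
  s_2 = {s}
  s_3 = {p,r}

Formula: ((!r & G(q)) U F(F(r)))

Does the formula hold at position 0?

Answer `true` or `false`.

Answer: true

Derivation:
s_0={r,s}: ((!r & G(q)) U F(F(r)))=True (!r & G(q))=False !r=False r=True G(q)=False q=False F(F(r))=True F(r)=True
s_1={r,s}: ((!r & G(q)) U F(F(r)))=True (!r & G(q))=False !r=False r=True G(q)=False q=False F(F(r))=True F(r)=True
s_2={s}: ((!r & G(q)) U F(F(r)))=True (!r & G(q))=False !r=True r=False G(q)=False q=False F(F(r))=True F(r)=True
s_3={p,r}: ((!r & G(q)) U F(F(r)))=True (!r & G(q))=False !r=False r=True G(q)=False q=False F(F(r))=True F(r)=True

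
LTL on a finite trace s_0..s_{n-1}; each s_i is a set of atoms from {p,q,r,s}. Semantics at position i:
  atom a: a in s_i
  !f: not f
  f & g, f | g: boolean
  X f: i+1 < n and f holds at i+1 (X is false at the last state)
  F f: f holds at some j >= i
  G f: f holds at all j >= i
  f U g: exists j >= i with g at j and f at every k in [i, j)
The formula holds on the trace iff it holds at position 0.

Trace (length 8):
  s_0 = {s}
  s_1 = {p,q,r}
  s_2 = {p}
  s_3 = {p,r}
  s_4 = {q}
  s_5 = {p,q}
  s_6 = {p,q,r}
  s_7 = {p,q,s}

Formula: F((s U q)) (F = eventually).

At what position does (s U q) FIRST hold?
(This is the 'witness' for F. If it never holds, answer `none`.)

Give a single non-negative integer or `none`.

s_0={s}: (s U q)=True s=True q=False
s_1={p,q,r}: (s U q)=True s=False q=True
s_2={p}: (s U q)=False s=False q=False
s_3={p,r}: (s U q)=False s=False q=False
s_4={q}: (s U q)=True s=False q=True
s_5={p,q}: (s U q)=True s=False q=True
s_6={p,q,r}: (s U q)=True s=False q=True
s_7={p,q,s}: (s U q)=True s=True q=True
F((s U q)) holds; first witness at position 0.

Answer: 0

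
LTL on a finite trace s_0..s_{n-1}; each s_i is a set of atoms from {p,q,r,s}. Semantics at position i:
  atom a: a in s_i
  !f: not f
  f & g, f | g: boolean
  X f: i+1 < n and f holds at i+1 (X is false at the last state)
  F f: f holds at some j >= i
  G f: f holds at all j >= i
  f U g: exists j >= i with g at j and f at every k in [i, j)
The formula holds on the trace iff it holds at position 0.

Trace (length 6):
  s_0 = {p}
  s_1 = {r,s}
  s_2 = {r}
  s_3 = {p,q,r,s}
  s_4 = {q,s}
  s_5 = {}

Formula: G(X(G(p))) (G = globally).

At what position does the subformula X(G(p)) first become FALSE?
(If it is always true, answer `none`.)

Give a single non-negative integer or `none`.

Answer: 0

Derivation:
s_0={p}: X(G(p))=False G(p)=False p=True
s_1={r,s}: X(G(p))=False G(p)=False p=False
s_2={r}: X(G(p))=False G(p)=False p=False
s_3={p,q,r,s}: X(G(p))=False G(p)=False p=True
s_4={q,s}: X(G(p))=False G(p)=False p=False
s_5={}: X(G(p))=False G(p)=False p=False
G(X(G(p))) holds globally = False
First violation at position 0.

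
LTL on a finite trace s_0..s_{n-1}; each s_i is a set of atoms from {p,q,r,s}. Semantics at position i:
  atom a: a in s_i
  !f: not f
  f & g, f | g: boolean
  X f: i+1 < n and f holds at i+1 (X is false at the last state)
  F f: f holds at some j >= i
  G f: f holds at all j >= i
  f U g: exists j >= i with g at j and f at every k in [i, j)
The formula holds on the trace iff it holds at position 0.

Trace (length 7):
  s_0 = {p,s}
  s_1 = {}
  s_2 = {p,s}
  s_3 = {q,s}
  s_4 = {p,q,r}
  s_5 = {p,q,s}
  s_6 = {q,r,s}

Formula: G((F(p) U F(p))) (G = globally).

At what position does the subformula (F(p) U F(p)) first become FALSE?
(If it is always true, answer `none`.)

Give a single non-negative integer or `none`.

Answer: 6

Derivation:
s_0={p,s}: (F(p) U F(p))=True F(p)=True p=True
s_1={}: (F(p) U F(p))=True F(p)=True p=False
s_2={p,s}: (F(p) U F(p))=True F(p)=True p=True
s_3={q,s}: (F(p) U F(p))=True F(p)=True p=False
s_4={p,q,r}: (F(p) U F(p))=True F(p)=True p=True
s_5={p,q,s}: (F(p) U F(p))=True F(p)=True p=True
s_6={q,r,s}: (F(p) U F(p))=False F(p)=False p=False
G((F(p) U F(p))) holds globally = False
First violation at position 6.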